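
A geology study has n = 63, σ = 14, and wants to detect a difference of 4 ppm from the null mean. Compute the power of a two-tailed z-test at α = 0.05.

SE = σ/√n = 14/√63 = 1.764. Non-centrality λ = d/SE = 4/1.764 = 2.268. Power ≈ Φ(λ - z_{α/2}) = Φ(2.268 - 1.96) = Φ(0.308) = 0.621.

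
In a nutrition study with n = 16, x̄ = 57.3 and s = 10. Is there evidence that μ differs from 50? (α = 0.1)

t = (x̄ - μ₀)/(s/√n) = (57.3 - 50)/(10/√16) = 2.92. df = 15, critical t = ±1.753. Reject H₀.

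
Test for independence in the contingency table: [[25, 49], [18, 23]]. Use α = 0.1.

χ² = 1.154. df = 1, critical = 2.706. Fail to reject H₀. No evidence of dependence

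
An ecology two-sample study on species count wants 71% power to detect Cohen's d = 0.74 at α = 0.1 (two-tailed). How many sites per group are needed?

z_{α/2} = 1.645, z_β = Φ⁻¹(0.71) = 0.553. For medium effect (d = 0.74): n per group = 2(z_{α/2} + z_β)²/d² = 2(1.645 + 0.553)²/0.74² = 17.6 → 18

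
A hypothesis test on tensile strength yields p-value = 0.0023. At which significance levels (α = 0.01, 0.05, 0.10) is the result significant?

p = 0.0023. Significant at: α = 0.01, 0.05, 0.1.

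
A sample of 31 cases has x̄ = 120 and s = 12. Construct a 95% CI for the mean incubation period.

CI = x̄ ± t*(s/√n) = 120 ± 2.042(12/√31) = (115.6, 124.4)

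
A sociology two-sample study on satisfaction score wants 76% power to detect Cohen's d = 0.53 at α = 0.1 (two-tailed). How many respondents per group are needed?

z_{α/2} = 1.645, z_β = Φ⁻¹(0.76) = 0.706. For medium effect (d = 0.53): n per group = 2(z_{α/2} + z_β)²/d² = 2(1.645 + 0.706)²/0.53² = 39.4 → 40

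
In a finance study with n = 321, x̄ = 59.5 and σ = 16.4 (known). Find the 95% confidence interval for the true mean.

CI = x̄ ± z*(σ/√n) = 59.5 ± 1.96(16.4/√321) = 59.5 ± 1.79 = (57.71, 61.29)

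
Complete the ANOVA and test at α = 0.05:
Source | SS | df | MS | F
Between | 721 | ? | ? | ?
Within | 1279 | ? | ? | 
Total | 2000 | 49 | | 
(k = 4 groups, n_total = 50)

df_between = 3, df_within = 46. MS_between = 240.33, MS_within = 27.8. F = 8.644, F_crit ≈ 2.807. Reject H₀.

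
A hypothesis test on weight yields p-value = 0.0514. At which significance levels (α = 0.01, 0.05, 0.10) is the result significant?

p = 0.0514. Significant at: α = 0.1.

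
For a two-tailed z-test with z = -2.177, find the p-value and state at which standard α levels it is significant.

p = 2·P(Z > |-2.177|) = 2·(1 - Φ(2.177)) ≈ 0.0295. Significant at α = 0.1; Significant at α = 0.05.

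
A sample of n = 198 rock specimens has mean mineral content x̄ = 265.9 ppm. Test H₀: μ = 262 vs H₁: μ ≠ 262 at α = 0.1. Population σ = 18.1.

z = (x̄ - μ₀)/(σ/√n) = (265.9 - 262)/(18.1/√198) = 3.032. Critical value: ±1.645. Since |3.032| > 1.645, Reject H₀.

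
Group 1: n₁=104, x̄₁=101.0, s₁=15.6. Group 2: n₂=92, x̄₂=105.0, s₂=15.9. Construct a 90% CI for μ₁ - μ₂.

Difference = -4.0. SE = √(15.6²/104 + 15.9²/92) = 2.256. CI = (-7.71, -0.29)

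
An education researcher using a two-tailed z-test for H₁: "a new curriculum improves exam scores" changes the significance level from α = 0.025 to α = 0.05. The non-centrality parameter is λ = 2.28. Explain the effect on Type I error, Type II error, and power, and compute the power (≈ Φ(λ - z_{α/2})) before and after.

Increasing α from 0.025 to 0.05:
• Type I error rate increases (α is the Type I rate by definition).
• Critical value moves from z_{α/2} = 2.241 to 1.96, so power = Φ(λ - z_{α/2}) goes from Φ(2.28 - 2.241) = 0.516 to Φ(2.28 - 1.96) = 0.626.
• Type II error rate β = 1 - power therefore decreases (0.484 → 0.374).
Appropriate when false negatives are costly — here, keeping the old curriculum when the new one would have helped students.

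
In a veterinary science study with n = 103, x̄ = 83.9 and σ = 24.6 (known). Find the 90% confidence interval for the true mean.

CI = x̄ ± z*(σ/√n) = 83.9 ± 1.645(24.6/√103) = 83.9 ± 3.99 = (79.91, 87.89)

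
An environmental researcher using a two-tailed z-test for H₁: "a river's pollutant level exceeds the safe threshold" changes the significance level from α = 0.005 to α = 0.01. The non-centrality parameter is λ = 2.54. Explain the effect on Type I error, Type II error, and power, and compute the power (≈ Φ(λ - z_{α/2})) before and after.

Increasing α from 0.005 to 0.01:
• Type I error rate increases (α is the Type I rate by definition).
• Critical value moves from z_{α/2} = 2.807 to 2.576, so power = Φ(λ - z_{α/2}) goes from Φ(2.54 - 2.807) = 0.395 to Φ(2.54 - 2.576) = 0.486.
• Type II error rate β = 1 - power therefore decreases (0.605 → 0.514).
Appropriate when false negatives are costly — here, allowing unsafe pollution to continue.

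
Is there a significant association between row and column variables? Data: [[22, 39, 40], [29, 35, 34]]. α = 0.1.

χ² = 1.619. df = 2, critical = 4.605. Fail to reject H₀. No evidence of dependence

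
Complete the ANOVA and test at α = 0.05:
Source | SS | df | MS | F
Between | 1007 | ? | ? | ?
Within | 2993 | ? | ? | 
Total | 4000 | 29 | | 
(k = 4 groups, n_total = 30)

df_between = 3, df_within = 26. MS_between = 335.67, MS_within = 115.12. F = 2.916, F_crit ≈ 2.975. Fail to reject H₀.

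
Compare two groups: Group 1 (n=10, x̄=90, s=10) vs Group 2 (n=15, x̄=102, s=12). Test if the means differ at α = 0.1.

Pooled sp = 11.26. t = -2.611, df = 23. Critical t = ±1.714. Reject H₀.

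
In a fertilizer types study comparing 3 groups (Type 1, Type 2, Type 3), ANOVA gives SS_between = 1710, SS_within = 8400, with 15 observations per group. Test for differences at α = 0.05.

df_between = 2, df_within = 42. F = MS_between/MS_within = 855.0/200.0 = 4.275. F_crit ≈ 3.22. Reject H₀. At least one mean differs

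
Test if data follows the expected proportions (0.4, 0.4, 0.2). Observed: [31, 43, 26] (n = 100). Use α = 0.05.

Expected: [40.0, 40.0, 20.0]. χ² = 4.05. df = 2, critical = 5.991. Fail to reject H₀.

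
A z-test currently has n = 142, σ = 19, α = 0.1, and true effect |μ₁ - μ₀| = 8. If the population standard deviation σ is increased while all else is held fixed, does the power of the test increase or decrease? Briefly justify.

Power decreases: a larger σ inflates the standard error σ/√n, pulling the sampling distribution under H₁ back toward the critical value.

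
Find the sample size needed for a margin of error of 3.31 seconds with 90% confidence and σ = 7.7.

n = (z*σ/E)² = (1.645×7.7/3.31)² = 14.6 → n = 15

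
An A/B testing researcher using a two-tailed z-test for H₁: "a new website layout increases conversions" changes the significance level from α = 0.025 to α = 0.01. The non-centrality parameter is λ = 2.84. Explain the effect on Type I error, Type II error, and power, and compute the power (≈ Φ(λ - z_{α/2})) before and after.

Decreasing α from 0.025 to 0.01:
• Type I error rate decreases (α is the Type I rate by definition).
• Critical value moves from z_{α/2} = 2.241 to 2.576, so power = Φ(λ - z_{α/2}) goes from Φ(2.84 - 2.241) = 0.725 to Φ(2.84 - 2.576) = 0.604.
• Type II error rate β = 1 - power therefore increases (0.275 → 0.396).
Appropriate when false positives are costly — here, rolling out a layout that doesn't actually help — wasted engineering effort.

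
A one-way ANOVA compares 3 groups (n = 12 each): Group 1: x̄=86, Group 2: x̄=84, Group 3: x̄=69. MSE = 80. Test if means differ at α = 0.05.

Grand mean = 79.67. SS_between = 2072.0, MS_between = 1036.0. F = 12.95, F_crit ≈ 3.285. Reject H₀.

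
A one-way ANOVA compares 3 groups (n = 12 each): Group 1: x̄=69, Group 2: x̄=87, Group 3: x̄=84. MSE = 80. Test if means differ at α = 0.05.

Grand mean = 80.0. SS_between = 2232.0, MS_between = 1116.0. F = 13.95, F_crit ≈ 3.285. Reject H₀.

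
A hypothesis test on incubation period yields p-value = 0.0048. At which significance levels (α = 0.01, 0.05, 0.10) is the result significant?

p = 0.0048. Significant at: α = 0.01, 0.05, 0.1.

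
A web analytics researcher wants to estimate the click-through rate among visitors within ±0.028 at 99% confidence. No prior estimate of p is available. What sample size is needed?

Conservative approach: use p = 0.5 (maximizes p(1-p) = 0.25). n = z²(0.25)/E² = 2.576²×0.25/0.028² = 2116.0 → n = 2116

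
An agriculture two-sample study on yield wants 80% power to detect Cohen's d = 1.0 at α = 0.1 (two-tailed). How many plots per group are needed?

z_{α/2} = 1.645, z_β = Φ⁻¹(0.8) = 0.842. For large effect (d = 1.0): n per group = 2(z_{α/2} + z_β)²/d² = 2(1.645 + 0.842)²/1.0² = 12.4 → 13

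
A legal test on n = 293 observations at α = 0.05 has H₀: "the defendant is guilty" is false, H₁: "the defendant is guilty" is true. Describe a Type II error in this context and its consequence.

Type II error: failing to reject H₀ when it is false — concluding that the defendant is guilty is not supported when in fact it is. Consequence: acquitting a guilty person.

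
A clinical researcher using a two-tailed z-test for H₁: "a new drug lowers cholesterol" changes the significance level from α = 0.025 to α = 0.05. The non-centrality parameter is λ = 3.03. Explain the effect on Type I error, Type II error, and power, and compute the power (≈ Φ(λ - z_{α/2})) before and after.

Increasing α from 0.025 to 0.05:
• Type I error rate increases (α is the Type I rate by definition).
• Critical value moves from z_{α/2} = 2.241 to 1.96, so power = Φ(λ - z_{α/2}) goes from Φ(3.03 - 2.241) = 0.785 to Φ(3.03 - 1.96) = 0.858.
• Type II error rate β = 1 - power therefore decreases (0.215 → 0.142).
Appropriate when false negatives are costly — here, shelving an effective drug — patients miss out on a treatment that would have helped.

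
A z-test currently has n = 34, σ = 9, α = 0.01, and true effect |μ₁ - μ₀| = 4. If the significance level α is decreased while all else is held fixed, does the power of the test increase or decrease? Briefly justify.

Power decreases: a smaller α raises the critical value, so less of the H₁ sampling distribution falls in the rejection region.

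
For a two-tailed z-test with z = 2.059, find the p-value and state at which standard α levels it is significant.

p = 2·P(Z > |2.059|) = 2·(1 - Φ(2.059)) ≈ 0.0395. Significant at α = 0.1; Significant at α = 0.05.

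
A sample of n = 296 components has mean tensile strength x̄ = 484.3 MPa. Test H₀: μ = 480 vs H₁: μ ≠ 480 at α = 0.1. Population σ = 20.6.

z = (x̄ - μ₀)/(σ/√n) = (484.3 - 480)/(20.6/√296) = 3.591. Critical value: ±1.645. Since |3.591| > 1.645, Reject H₀.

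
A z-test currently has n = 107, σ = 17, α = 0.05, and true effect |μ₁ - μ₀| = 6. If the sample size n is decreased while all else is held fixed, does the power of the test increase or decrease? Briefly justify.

Power decreases: a smaller n inflates the standard error σ/√n, pulling the sampling distribution under H₁ back toward the critical value.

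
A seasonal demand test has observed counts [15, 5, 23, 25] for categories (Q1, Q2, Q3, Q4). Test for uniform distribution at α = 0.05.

Expected = 17 each. χ² = Σ(O-E)²/E = 14.588. df = 3, critical value = 7.815. Reject H₀.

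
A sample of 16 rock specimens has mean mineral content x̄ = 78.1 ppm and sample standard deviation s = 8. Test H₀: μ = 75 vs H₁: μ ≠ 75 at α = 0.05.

t = (x̄ - μ₀)/(s/√n) = (78.1 - 75)/(8/√16) = 1.55. df = 15, critical t = ±2.131. Fail to reject H₀.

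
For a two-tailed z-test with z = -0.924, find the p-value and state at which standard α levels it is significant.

p = 2·P(Z > |-0.924|) = 2·(1 - Φ(0.924)) ≈ 0.3555. Not significant at any standard level.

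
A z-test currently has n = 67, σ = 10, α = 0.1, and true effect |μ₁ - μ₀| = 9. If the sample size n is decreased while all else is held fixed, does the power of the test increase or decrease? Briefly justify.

Power decreases: a smaller n inflates the standard error σ/√n, pulling the sampling distribution under H₁ back toward the critical value.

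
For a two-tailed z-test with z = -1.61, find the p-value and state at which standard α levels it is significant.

p = 2·P(Z > |-1.61|) = 2·(1 - Φ(1.61)) ≈ 0.1074. Not significant at any standard level.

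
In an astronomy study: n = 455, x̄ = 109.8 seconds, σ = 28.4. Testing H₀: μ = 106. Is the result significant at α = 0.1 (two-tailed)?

z = (109.8 - 106)/(28.4/√455) = 2.854. Since |z| > 1.645, significant at α = 0.1.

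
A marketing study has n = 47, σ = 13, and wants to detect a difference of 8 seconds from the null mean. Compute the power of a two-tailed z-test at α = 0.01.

SE = σ/√n = 13/√47 = 1.896. Non-centrality λ = d/SE = 8/1.896 = 4.219. Power ≈ Φ(λ - z_{α/2}) = Φ(4.219 - 2.576) = Φ(1.643) = 0.95.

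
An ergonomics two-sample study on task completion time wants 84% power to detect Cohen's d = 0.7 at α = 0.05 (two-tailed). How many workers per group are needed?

z_{α/2} = 1.96, z_β = Φ⁻¹(0.84) = 0.994. For medium effect (d = 0.7): n per group = 2(z_{α/2} + z_β)²/d² = 2(1.96 + 0.994)²/0.7² = 35.6 → 36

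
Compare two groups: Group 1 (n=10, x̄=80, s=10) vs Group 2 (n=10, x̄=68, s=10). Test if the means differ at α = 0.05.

Pooled sp = 10.0. t = 2.683, df = 18. Critical t = ±2.101. Reject H₀.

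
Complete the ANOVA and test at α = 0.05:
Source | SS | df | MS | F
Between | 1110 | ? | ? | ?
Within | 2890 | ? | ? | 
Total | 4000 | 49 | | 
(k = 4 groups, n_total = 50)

df_between = 3, df_within = 46. MS_between = 370.0, MS_within = 62.83. F = 5.889, F_crit ≈ 2.807. Reject H₀.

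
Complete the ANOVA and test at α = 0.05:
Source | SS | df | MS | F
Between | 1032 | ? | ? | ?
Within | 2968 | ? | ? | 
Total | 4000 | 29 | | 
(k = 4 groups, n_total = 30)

df_between = 3, df_within = 26. MS_between = 344.0, MS_within = 114.15. F = 3.013, F_crit ≈ 2.975. Reject H₀.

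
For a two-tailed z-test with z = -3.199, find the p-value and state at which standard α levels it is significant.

p = 2·P(Z > |-3.199|) = 2·(1 - Φ(3.199)) ≈ 0.0014. Significant at α = 0.1; Significant at α = 0.05; Significant at α = 0.01.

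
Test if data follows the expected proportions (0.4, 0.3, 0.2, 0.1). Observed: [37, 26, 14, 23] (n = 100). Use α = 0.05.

Expected: [40.0, 30.0, 20.0, 10.0]. χ² = 19.458. df = 3, critical = 7.815. Reject H₀.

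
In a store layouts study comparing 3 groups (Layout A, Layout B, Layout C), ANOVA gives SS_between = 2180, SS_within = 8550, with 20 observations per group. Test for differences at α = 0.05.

df_between = 2, df_within = 57. F = MS_between/MS_within = 1090.0/150.0 = 7.267. F_crit ≈ 3.159. Reject H₀. At least one mean differs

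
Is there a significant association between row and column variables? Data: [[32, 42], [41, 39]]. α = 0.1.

χ² = 0.988. df = 1, critical = 2.706. Fail to reject H₀. No evidence of dependence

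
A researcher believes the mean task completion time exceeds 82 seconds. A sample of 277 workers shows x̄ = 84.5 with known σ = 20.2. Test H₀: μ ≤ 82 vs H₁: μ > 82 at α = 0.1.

z = 2.06. Critical value: 1.28. Reject H₀.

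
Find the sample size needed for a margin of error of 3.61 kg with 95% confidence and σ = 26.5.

n = (z*σ/E)² = (1.96×26.5/3.61)² = 207.01 → n = 208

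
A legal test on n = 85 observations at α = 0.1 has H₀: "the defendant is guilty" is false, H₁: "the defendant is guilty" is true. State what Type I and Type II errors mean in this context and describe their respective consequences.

Type I (false positive): concluding that the defendant is guilty when it is not — convicting an innocent person. Type II (false negative): failing to conclude that the defendant is guilty when it is — acquitting a guilty person. Which is costlier depends on domain priorities and is a judgement call rather than a statistical fact.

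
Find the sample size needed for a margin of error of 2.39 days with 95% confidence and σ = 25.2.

n = (z*σ/E)² = (1.96×25.2/2.39)² = 427.1 → n = 428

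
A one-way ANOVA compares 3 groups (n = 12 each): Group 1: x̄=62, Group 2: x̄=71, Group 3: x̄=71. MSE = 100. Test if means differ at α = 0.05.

Grand mean = 68.0. SS_between = 648.0, MS_between = 324.0. F = 3.24, F_crit ≈ 3.285. Fail to reject H₀.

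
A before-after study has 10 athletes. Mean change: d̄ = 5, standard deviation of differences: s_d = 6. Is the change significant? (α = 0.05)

t = d̄/(s_d/√n) = 5/(6/√10) = 2.635. df = 9, critical t = ±2.262. Reject H₀.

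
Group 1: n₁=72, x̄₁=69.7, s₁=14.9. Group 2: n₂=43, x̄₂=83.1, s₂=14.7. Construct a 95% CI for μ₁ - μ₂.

Difference = -13.4. SE = √(14.9²/72 + 14.7²/43) = 2.848. CI = (-18.98, -7.82)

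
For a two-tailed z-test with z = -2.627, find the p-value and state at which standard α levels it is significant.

p = 2·P(Z > |-2.627|) = 2·(1 - Φ(2.627)) ≈ 0.0086. Significant at α = 0.1; Significant at α = 0.05; Significant at α = 0.01.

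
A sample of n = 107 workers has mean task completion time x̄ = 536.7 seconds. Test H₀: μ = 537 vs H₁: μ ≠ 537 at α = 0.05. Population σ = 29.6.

z = (x̄ - μ₀)/(σ/√n) = (536.7 - 537)/(29.6/√107) = -0.105. Critical value: ±1.96. Since |-0.105| ≤ 1.96, Fail to reject H₀.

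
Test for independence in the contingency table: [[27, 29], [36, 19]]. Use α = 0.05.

χ² = 3.36. df = 1, critical = 3.841. Fail to reject H₀. No evidence of dependence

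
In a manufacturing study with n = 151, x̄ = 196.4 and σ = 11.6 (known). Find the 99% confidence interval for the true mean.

CI = x̄ ± z*(σ/√n) = 196.4 ± 2.576(11.6/√151) = 196.4 ± 2.43 = (193.97, 198.83)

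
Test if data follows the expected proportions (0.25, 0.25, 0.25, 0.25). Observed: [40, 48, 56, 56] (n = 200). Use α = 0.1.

Expected: [50.0, 50.0, 50.0, 50.0]. χ² = 3.52. df = 3, critical = 6.251. Fail to reject H₀.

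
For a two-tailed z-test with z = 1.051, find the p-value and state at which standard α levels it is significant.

p = 2·P(Z > |1.051|) = 2·(1 - Φ(1.051)) ≈ 0.2933. Not significant at any standard level.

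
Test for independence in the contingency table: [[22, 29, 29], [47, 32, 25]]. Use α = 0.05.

χ² = 6.482. df = 2, critical = 5.991. Reject H₀. Variables are dependent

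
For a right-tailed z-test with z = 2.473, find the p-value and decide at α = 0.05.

p = P(Z > 2.473) = 1 - Φ(2.473) ≈ 0.0067. Since p < 0.05, reject H₀ (significant) at α = 0.05.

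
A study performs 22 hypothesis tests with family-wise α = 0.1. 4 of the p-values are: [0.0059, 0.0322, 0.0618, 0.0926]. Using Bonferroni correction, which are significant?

Bonferroni α = 0.1/22 = 0.00455. None of the given p-values are significant.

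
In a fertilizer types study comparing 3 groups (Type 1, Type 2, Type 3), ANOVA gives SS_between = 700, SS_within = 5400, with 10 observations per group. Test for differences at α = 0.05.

df_between = 2, df_within = 27. F = MS_between/MS_within = 350.0/200.0 = 1.75. F_crit ≈ 3.354. Fail to reject H₀.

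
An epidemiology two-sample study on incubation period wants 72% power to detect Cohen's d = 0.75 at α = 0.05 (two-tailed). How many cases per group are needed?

z_{α/2} = 1.96, z_β = Φ⁻¹(0.72) = 0.583. For medium effect (d = 0.75): n per group = 2(z_{α/2} + z_β)²/d² = 2(1.96 + 0.583)²/0.75² = 23.0 → 23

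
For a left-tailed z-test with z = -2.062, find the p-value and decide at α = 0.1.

p = P(Z < -2.062) = Φ(-2.062) ≈ 0.0196. Since p < 0.1, reject H₀ (significant) at α = 0.1.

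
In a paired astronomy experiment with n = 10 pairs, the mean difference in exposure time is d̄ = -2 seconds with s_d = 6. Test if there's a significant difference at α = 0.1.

t = d̄/(s_d/√n) = -2/(6/√10) = -1.054. df = 9, critical t = ±1.833. Fail to reject H₀.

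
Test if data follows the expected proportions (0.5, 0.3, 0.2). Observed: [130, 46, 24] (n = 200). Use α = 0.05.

Expected: [100.0, 60.0, 40.0]. χ² = 18.667. df = 2, critical = 5.991. Reject H₀.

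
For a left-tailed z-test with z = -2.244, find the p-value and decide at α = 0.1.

p = P(Z < -2.244) = Φ(-2.244) ≈ 0.0124. Since p < 0.1, reject H₀ (significant) at α = 0.1.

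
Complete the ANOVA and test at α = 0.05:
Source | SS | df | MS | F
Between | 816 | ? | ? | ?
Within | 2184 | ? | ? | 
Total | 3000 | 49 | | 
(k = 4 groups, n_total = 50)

df_between = 3, df_within = 46. MS_between = 272.0, MS_within = 47.48. F = 5.729, F_crit ≈ 2.807. Reject H₀.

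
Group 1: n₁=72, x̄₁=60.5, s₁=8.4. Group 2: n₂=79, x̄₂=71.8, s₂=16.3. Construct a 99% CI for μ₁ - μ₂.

Difference = -11.3. SE = √(8.4²/72 + 16.3²/79) = 2.084. CI = (-16.67, -5.93)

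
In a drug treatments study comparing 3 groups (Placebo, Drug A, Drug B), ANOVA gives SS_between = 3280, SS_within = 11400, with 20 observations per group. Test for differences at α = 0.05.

df_between = 2, df_within = 57. F = MS_between/MS_within = 1640.0/200.0 = 8.2. F_crit ≈ 3.159. Reject H₀. At least one mean differs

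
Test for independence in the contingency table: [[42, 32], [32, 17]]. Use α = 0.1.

χ² = 0.899. df = 1, critical = 2.706. Fail to reject H₀. No evidence of dependence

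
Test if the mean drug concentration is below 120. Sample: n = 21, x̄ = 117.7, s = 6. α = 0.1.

t = (117.7 - 120)/(6/√21) = -1.757, df = 20. Critical t = -1.325. Reject H₀.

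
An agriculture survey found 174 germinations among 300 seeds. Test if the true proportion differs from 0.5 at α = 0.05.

p̂ = 0.58, p₀ = 0.5. z = (p̂ - p₀)/√(p₀(1-p₀)/n) = 2.771. Critical: ±1.96. Reject H₀.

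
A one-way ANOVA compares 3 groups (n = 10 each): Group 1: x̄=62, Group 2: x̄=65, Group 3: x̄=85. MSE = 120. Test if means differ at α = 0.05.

Grand mean = 70.67. SS_between = 3126.67, MS_between = 1563.33. F = 13.028, F_crit ≈ 3.354. Reject H₀.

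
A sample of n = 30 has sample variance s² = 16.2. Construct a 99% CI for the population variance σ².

df = 29. χ²_{0.005} = 52.336, χ²_{0.995} = 13.121. CI for σ² = ((n-1)s²/χ²_{α/2}, (n-1)s²/χ²_{1-α/2}) = (29·16.2/52.336, 29·16.2/13.121) = (8.98, 35.81)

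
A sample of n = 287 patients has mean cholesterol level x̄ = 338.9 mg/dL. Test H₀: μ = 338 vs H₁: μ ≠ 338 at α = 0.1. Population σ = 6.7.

z = (x̄ - μ₀)/(σ/√n) = (338.9 - 338)/(6.7/√287) = 2.276. Critical value: ±1.645. Since |2.276| > 1.645, Reject H₀.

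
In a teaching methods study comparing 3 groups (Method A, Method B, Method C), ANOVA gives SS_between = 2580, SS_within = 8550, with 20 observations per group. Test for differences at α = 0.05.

df_between = 2, df_within = 57. F = MS_between/MS_within = 1290.0/150.0 = 8.6. F_crit ≈ 3.159. Reject H₀. At least one mean differs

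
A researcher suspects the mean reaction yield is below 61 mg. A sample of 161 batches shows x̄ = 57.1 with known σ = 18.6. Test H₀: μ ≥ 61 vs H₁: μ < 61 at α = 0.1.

z = -2.661. Critical value: -1.28. Reject H₀.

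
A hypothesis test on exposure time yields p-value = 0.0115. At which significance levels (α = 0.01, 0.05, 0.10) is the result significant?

p = 0.0115. Significant at: α = 0.05, 0.1.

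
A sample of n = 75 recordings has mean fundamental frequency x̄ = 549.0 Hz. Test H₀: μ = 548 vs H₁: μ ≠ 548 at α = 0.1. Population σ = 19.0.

z = (x̄ - μ₀)/(σ/√n) = (549.0 - 548)/(19.0/√75) = 0.456. Critical value: ±1.645. Since |0.456| ≤ 1.645, Fail to reject H₀.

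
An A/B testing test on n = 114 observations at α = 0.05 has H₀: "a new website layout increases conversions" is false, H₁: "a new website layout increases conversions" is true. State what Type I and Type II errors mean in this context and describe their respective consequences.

Type I (false positive): concluding that a new website layout increases conversions when it is not — rolling out a layout that doesn't actually help — wasted engineering effort. Type II (false negative): failing to conclude that a new website layout increases conversions when it is — discarding a layout that would have improved conversions — lost revenue. Which is costlier depends on domain priorities and is a judgement call rather than a statistical fact.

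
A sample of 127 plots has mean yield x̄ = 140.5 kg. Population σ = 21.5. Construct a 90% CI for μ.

CI = x̄ ± z*(σ/√n) = 140.5 ± 1.645(21.5/√127) = 140.5 ± 3.14 = (137.36, 143.64)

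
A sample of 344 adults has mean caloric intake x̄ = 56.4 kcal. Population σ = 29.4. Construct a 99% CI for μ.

CI = x̄ ± z*(σ/√n) = 56.4 ± 2.576(29.4/√344) = 56.4 ± 4.08 = (52.32, 60.48)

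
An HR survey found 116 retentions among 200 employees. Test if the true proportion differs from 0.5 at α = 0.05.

p̂ = 0.58, p₀ = 0.5. z = (p̂ - p₀)/√(p₀(1-p₀)/n) = 2.263. Critical: ±1.96. Reject H₀.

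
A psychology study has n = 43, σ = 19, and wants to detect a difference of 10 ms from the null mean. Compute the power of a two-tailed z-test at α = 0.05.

SE = σ/√n = 19/√43 = 2.897. Non-centrality λ = d/SE = 10/2.897 = 3.451. Power ≈ Φ(λ - z_{α/2}) = Φ(3.451 - 1.96) = Φ(1.491) = 0.932.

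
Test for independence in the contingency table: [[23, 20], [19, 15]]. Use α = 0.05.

χ² = 0.044. df = 1, critical = 3.841. Fail to reject H₀. No evidence of dependence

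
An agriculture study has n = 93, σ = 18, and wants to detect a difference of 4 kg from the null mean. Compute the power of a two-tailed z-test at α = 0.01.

SE = σ/√n = 18/√93 = 1.867. Non-centrality λ = d/SE = 4/1.867 = 2.143. Power ≈ Φ(λ - z_{α/2}) = Φ(2.143 - 2.576) = Φ(-0.433) = 0.333.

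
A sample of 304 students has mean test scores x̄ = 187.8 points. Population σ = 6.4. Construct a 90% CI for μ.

CI = x̄ ± z*(σ/√n) = 187.8 ± 1.645(6.4/√304) = 187.8 ± 0.6 = (187.2, 188.4)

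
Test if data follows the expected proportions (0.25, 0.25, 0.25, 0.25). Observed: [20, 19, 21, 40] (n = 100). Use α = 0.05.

Expected: [25.0, 25.0, 25.0, 25.0]. χ² = 12.08. df = 3, critical = 7.815. Reject H₀.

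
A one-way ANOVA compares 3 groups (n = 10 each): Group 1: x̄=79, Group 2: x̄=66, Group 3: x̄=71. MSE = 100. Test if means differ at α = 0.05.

Grand mean = 72.0. SS_between = 860.0, MS_between = 430.0. F = 4.3, F_crit ≈ 3.354. Reject H₀.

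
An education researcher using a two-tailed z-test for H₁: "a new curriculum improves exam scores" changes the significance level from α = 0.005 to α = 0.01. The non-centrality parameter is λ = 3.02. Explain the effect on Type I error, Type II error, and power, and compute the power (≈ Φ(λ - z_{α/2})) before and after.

Increasing α from 0.005 to 0.01:
• Type I error rate increases (α is the Type I rate by definition).
• Critical value moves from z_{α/2} = 2.807 to 2.576, so power = Φ(λ - z_{α/2}) goes from Φ(3.02 - 2.807) = 0.584 to Φ(3.02 - 2.576) = 0.671.
• Type II error rate β = 1 - power therefore decreases (0.416 → 0.329).
Appropriate when false negatives are costly — here, keeping the old curriculum when the new one would have helped students.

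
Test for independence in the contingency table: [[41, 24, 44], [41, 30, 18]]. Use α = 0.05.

χ² = 9.648. df = 2, critical = 5.991. Reject H₀. Variables are dependent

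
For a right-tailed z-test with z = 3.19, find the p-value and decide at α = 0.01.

p = P(Z > 3.19) = 1 - Φ(3.19) ≈ 0.0007. Since p < 0.01, reject H₀ (significant) at α = 0.01.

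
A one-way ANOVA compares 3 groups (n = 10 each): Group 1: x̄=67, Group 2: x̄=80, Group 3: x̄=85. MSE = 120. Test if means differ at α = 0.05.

Grand mean = 77.33. SS_between = 1726.67, MS_between = 863.33. F = 7.194, F_crit ≈ 3.354. Reject H₀.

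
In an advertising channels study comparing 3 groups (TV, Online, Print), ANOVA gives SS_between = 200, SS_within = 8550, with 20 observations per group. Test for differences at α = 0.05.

df_between = 2, df_within = 57. F = MS_between/MS_within = 100.0/150.0 = 0.667. F_crit ≈ 3.159. Fail to reject H₀.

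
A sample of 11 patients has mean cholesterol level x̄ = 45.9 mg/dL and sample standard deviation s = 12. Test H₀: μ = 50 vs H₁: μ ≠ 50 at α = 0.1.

t = (x̄ - μ₀)/(s/√n) = (45.9 - 50)/(12/√11) = -1.133. df = 10, critical t = ±1.812. Fail to reject H₀.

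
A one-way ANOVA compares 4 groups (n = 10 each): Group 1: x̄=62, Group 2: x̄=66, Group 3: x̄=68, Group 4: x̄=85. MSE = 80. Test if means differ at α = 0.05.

Grand mean = 70.25. SS_between = 3087.5, MS_between = 1029.17. F = 12.865, F_crit ≈ 2.866. Reject H₀.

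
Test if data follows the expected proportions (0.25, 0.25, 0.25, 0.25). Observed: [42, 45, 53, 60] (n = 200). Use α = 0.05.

Expected: [50.0, 50.0, 50.0, 50.0]. χ² = 3.96. df = 3, critical = 7.815. Fail to reject H₀.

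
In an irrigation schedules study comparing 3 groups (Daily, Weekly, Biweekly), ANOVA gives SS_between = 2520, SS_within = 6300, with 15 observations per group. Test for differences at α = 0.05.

df_between = 2, df_within = 42. F = MS_between/MS_within = 1260.0/150.0 = 8.4. F_crit ≈ 3.22. Reject H₀. At least one mean differs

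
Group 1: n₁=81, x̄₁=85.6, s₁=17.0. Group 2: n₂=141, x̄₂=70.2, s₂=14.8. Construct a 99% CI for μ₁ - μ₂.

Difference = 15.4. SE = √(17.0²/81 + 14.8²/141) = 2.263. CI = (9.57, 21.23)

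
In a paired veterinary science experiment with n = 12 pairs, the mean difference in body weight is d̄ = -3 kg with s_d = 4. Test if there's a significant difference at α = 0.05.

t = d̄/(s_d/√n) = -3/(4/√12) = -2.598. df = 11, critical t = ±2.201. Reject H₀.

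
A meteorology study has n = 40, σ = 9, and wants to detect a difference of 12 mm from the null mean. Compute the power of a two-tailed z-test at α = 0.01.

SE = σ/√n = 9/√40 = 1.423. Non-centrality λ = d/SE = 12/1.423 = 8.433. Power ≈ Φ(λ - z_{α/2}) = Φ(8.433 - 2.576) = Φ(5.857) = 1.0.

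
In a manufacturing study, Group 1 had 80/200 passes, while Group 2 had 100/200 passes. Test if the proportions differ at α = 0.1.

p̂₁ = 0.4, p̂₂ = 0.5, pooled p̂ = 0.45. z = -2.01. Critical: ±1.645. Reject H₀.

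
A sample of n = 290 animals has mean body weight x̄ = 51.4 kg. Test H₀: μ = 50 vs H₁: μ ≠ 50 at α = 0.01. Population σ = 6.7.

z = (x̄ - μ₀)/(σ/√n) = (51.4 - 50)/(6.7/√290) = 3.558. Critical value: ±2.576. Since |3.558| > 2.576, Reject H₀.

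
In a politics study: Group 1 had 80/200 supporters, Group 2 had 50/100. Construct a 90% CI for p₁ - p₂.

p̂₁ = 0.4, p̂₂ = 0.5. Difference = -0.1. CI = (-0.2, 0.0)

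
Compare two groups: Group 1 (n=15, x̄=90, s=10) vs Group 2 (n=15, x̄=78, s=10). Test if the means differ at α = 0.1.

Pooled sp = 10.0. t = 3.286, df = 28. Critical t = ±1.701. Reject H₀.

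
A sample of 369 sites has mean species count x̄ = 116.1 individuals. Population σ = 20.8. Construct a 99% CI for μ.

CI = x̄ ± z*(σ/√n) = 116.1 ± 2.576(20.8/√369) = 116.1 ± 2.79 = (113.31, 118.89)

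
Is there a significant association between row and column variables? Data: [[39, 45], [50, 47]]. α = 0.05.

χ² = 0.472. df = 1, critical = 3.841. Fail to reject H₀. No evidence of dependence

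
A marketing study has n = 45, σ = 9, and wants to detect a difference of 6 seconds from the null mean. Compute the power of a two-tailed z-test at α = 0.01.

SE = σ/√n = 9/√45 = 1.342. Non-centrality λ = d/SE = 6/1.342 = 4.472. Power ≈ Φ(λ - z_{α/2}) = Φ(4.472 - 2.576) = Φ(1.896) = 0.971.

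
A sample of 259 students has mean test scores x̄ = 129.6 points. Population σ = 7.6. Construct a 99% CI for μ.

CI = x̄ ± z*(σ/√n) = 129.6 ± 2.576(7.6/√259) = 129.6 ± 1.22 = (128.38, 130.82)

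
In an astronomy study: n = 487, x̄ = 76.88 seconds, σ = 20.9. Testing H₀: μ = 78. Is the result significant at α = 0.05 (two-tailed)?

z = (76.88 - 78)/(20.9/√487) = -1.183. Since |z| ≤ 1.96, not significant at α = 0.05.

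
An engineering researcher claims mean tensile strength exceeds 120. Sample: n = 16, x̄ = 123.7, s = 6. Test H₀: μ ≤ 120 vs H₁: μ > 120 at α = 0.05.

t = (123.7 - 120)/(6/√16) = 2.467, df = 15. Critical t = 1.753. Reject H₀.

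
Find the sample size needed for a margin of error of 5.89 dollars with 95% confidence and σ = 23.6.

n = (z*σ/E)² = (1.96×23.6/5.89)² = 61.7 → n = 62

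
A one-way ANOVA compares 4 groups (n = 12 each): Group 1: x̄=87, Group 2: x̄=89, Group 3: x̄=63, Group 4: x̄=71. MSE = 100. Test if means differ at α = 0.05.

Grand mean = 77.5. SS_between = 5700.0, MS_between = 1900.0. F = 19.0, F_crit ≈ 2.816. Reject H₀.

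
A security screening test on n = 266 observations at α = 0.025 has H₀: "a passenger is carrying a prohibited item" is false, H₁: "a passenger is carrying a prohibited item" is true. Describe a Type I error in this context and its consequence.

Type I error: rejecting H₀ when it is true — concluding that a passenger is carrying a prohibited item when in fact it is not. Consequence: detaining an innocent passenger — delay and inconvenience.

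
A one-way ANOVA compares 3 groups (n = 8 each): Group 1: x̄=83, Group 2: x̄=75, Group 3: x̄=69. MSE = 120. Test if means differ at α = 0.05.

Grand mean = 75.67. SS_between = 789.33, MS_between = 394.67. F = 3.289, F_crit ≈ 3.467. Fail to reject H₀.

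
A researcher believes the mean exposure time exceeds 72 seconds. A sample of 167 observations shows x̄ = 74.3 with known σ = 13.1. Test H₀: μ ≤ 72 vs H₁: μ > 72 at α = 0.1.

z = 2.269. Critical value: 1.28. Reject H₀.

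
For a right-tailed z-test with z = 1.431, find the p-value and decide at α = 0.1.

p = P(Z > 1.431) = 1 - Φ(1.431) ≈ 0.0762. Since p < 0.1, reject H₀ (significant) at α = 0.1.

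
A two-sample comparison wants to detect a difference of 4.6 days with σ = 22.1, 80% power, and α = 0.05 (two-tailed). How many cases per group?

n per group = 2(z_α/2 + z_β)²σ²/d² = 2×(1.96 + 0.84)²×22.1²/4.6² = 361.9 → n = 362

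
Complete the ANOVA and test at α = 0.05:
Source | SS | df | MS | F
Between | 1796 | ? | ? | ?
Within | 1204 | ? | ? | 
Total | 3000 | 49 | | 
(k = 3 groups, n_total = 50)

df_between = 2, df_within = 47. MS_between = 898.0, MS_within = 25.62. F = 35.055, F_crit ≈ 3.195. Reject H₀.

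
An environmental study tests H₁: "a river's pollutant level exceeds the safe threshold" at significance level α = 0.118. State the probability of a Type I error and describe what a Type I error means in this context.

P(Type I error) = α = 0.118. A Type I error is rejecting H₀ when H₀ is actually true (false positive) — here, concluding that a river's pollutant level exceeds the safe threshold when in fact this is not the case. Consequence: shutting down a compliant factory unnecessarily.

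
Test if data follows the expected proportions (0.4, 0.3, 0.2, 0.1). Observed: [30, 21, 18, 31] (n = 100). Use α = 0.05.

Expected: [40.0, 30.0, 20.0, 10.0]. χ² = 49.5. df = 3, critical = 7.815. Reject H₀.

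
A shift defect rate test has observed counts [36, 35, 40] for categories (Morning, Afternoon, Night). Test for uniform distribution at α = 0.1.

Expected = 37 each. χ² = Σ(O-E)²/E = 0.378. df = 2, critical value = 4.605. Fail to reject H₀.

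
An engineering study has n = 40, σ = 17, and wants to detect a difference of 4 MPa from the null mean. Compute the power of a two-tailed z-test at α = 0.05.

SE = σ/√n = 17/√40 = 2.688. Non-centrality λ = d/SE = 4/2.688 = 1.488. Power ≈ Φ(λ - z_{α/2}) = Φ(1.488 - 1.96) = Φ(-0.472) = 0.319.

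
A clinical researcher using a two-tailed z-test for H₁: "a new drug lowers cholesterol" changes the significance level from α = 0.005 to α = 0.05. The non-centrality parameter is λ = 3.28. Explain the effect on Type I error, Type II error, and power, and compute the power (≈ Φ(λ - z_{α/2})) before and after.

Increasing α from 0.005 to 0.05:
• Type I error rate increases (α is the Type I rate by definition).
• Critical value moves from z_{α/2} = 2.807 to 1.96, so power = Φ(λ - z_{α/2}) goes from Φ(3.28 - 2.807) = 0.682 to Φ(3.28 - 1.96) = 0.907.
• Type II error rate β = 1 - power therefore decreases (0.318 → 0.093).
Appropriate when false negatives are costly — here, shelving an effective drug — patients miss out on a treatment that would have helped.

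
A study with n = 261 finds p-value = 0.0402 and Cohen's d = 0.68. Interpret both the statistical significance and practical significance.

Statistically significant (p = 0.0402 < 0.05). Cohen's d = 0.68 indicates a medium effect size. Both statistical and practical significance should be considered.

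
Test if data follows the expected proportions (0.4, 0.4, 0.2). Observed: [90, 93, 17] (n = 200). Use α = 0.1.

Expected: [80.0, 80.0, 40.0]. χ² = 16.587. df = 2, critical = 4.605. Reject H₀.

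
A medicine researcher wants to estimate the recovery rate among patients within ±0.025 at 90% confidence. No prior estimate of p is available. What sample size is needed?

Conservative approach: use p = 0.5 (maximizes p(1-p) = 0.25). n = z²(0.25)/E² = 1.645²×0.25/0.025² = 1082.4 → n = 1083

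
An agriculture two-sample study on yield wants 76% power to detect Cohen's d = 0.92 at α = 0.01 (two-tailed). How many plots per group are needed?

z_{α/2} = 2.576, z_β = Φ⁻¹(0.76) = 0.706. For large effect (d = 0.92): n per group = 2(z_{α/2} + z_β)²/d² = 2(2.576 + 0.706)²/0.92² = 25.5 → 26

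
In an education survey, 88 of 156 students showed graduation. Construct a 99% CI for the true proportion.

p̂ = 0.564. CI = p̂ ± z*√(p̂(1-p̂)/n) = (0.462, 0.666)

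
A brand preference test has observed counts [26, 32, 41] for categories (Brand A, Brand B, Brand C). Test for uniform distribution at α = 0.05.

Expected = 33 each. χ² = Σ(O-E)²/E = 3.455. df = 2, critical value = 5.991. Fail to reject H₀.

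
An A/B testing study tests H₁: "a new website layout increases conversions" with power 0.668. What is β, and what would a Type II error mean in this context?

β = 1 - power = 1 - 0.668 = 0.332. A Type II error is failing to reject H₀ when H₀ is false (false negative) — here, failing to conclude that a new website layout increases conversions when in fact it is true. Consequence: discarding a layout that would have improved conversions — lost revenue.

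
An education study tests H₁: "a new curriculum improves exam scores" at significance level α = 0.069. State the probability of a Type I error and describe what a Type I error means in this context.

P(Type I error) = α = 0.069. A Type I error is rejecting H₀ when H₀ is actually true (false positive) — here, concluding that a new curriculum improves exam scores when in fact this is not the case. Consequence: adopting a curriculum that gives no real benefit — disruption for nothing.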